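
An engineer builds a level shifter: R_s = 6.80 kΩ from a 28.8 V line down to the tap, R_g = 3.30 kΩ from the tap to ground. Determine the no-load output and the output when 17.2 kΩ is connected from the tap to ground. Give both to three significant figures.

Unloaded: 9.41 V; loaded: 8.33 V

Open-circuit: V = 28.8 × 3.30/(6.80 + 3.30) = 9.41 V.
With the load, R_g becomes R_g‖R_L = 2.769 kΩ, so V = 28.8 × 2.769/9.569 = 8.33 V.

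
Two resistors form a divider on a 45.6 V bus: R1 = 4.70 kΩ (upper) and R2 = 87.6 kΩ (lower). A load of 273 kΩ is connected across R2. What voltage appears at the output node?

V_out ≈ 42.6 V

The load sits in parallel with R2: R2‖R_L = (87.6 × 273) / (87.6 + 273) = 66.32 kΩ.
V_out = 45.6 × 66.32 / (4.70 + 66.32) = 45.6 × 66.32/71.02 = 42.6 V.
(Unloaded it would have been 43.3 V.)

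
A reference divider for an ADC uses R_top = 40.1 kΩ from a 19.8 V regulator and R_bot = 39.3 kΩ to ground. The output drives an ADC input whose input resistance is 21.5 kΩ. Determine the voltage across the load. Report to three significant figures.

V_out ≈ 5.10 V

The load sits in parallel with R_bot: R_bot‖R_L = (39.3 × 21.5) / (39.3 + 21.5) = 13.90 kΩ.
V_out = 19.8 × 13.90 / (40.1 + 13.90) = 19.8 × 13.90/54.00 = 5.10 V.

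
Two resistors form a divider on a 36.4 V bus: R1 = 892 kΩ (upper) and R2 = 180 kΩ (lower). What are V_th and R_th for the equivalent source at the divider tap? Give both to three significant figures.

V_th = 6.11 V, R_th = 150 kΩ

V_th is the open-circuit tap voltage: 36.4 × 180/(892 + 180) = 6.11 V.
With the supply zeroed, R1 and R2 appear in parallel from the tap: R_th = R1‖R2 = (892 × 180)/1072 = 150 kΩ.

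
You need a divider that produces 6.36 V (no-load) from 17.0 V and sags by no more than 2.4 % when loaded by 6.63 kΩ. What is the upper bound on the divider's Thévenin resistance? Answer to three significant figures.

Loading drop = R_th/(R_th + R_L) ≤ 0.0240, so R_th ≤ R_L · ε/(1−ε) = 6.63 kΩ × 0.0240/0.9760 = 163 Ω.
(Any R1, R2 with R2/(R1+R2) = 0.374 and R1‖R2 ≤ 163 Ω will meet the spec.)

R_th ≤ 163 Ω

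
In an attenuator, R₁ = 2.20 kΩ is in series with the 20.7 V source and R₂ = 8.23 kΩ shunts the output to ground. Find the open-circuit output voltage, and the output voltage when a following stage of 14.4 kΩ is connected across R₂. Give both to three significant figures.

Unloaded: 16.3 V; loaded: 14.6 V

Open-circuit: V = 20.7 × 8.23/(2.20 + 8.23) = 16.3 V.
With the load, R₂ becomes R₂‖R_L = 5.237 kΩ, so V = 20.7 × 5.237/7.437 = 14.6 V.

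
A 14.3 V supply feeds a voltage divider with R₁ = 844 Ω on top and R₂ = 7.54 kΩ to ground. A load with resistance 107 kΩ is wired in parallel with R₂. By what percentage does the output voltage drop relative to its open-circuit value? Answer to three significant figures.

0.704 %

The divider's output (Thévenin) resistance is R₁‖R₂ = 759.0 Ω.
Fractional drop under load = R_th/(R_th + R_L) = 759.0 / (759.0 + 107000) = 0.007044.
So the output falls by 0.704 %.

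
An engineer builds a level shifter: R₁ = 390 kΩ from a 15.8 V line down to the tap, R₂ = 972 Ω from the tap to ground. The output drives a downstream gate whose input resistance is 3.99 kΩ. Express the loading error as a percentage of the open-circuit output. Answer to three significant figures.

19.5 %

Unloaded V = 15.8 × 972/391000 = 0.03928 V.
Loaded: R₂‖R_L = 781.6 Ω, giving V = 15.8 × 781.6/390800 = 0.03160 V.
Drop = (0.03928 − 0.03160) / 0.03928 = 19.5 %.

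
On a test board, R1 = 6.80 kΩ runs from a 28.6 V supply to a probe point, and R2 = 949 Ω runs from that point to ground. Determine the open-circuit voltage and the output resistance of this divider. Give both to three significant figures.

V_th = 3.50 V, R_th = 833 Ω

V_th is the open-circuit tap voltage: 28.6 × 949/(6800 + 949) = 3.50 V.
With the supply zeroed, R1 and R2 appear in parallel from the tap: R_th = R1‖R2 = (6800 × 949)/7749 = 833 Ω.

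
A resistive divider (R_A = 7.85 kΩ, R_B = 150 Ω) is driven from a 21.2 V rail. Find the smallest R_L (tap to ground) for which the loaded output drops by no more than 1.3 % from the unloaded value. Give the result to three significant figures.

R_L(min) ≈ 11.2 kΩ

Output resistance R_th = R_A‖R_B = (7850 × 150)/8000 = 147.2 Ω.
The fractional drop is R_th/(R_th + R_L); requiring this ≤ 0.0130 gives R_L ≥ R_th(1/0.0130 − 1) = 147.2 × 75.92 = 11.2 kΩ.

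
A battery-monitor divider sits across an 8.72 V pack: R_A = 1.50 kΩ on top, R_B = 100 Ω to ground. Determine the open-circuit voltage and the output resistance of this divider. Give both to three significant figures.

V_th is the open-circuit tap voltage: 8.72 × 100/(1500 + 100) = 0.545 V.
With the supply zeroed, R_A and R_B appear in parallel from the tap: R_th = R_A‖R_B = (1500 × 100)/1600 = 93.8 Ω.

V_th = 0.545 V, R_th = 93.8 Ω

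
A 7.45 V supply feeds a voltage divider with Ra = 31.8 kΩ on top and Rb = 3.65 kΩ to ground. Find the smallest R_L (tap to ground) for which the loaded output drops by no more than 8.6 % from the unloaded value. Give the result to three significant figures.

Output resistance R_th = Ra‖Rb = (31.8 × 3.65)/35.45 = 3.274 kΩ.
The fractional drop is R_th/(R_th + R_L); requiring this ≤ 0.0860 gives R_L ≥ R_th(1/0.0860 − 1) = 3.274 × 10.63 = 34.8 kΩ.

R_L(min) ≈ 34.8 kΩ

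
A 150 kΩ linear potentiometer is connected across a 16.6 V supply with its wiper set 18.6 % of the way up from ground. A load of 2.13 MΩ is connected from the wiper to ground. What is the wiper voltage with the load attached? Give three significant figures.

The wiper splits the pot into (1−α)R = 122.1 kΩ above and αR = 27.90 kΩ below.
Lower section ‖ load = 27.54 kΩ.
V_wiper = 16.6 × 27.54/(122.1 + 27.54) = 3.06 V.

V ≈ 3.06 V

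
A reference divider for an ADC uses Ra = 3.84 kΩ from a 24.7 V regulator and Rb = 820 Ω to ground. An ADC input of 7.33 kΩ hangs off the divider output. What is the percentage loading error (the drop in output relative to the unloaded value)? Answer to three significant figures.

8.44 %

Unloaded V = 24.7 × 820/4660 = 4.3464 V.
Loaded: Rb‖R_L = 737.5 Ω, giving V = 24.7 × 737.5/4577 = 3.9795 V.
Drop = (4.3464 − 3.9795) / 4.3464 = 8.44 %.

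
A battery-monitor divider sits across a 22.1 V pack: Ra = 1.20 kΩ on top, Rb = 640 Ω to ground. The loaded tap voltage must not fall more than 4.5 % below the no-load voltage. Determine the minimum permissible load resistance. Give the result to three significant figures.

Output resistance R_th = Ra‖Rb = (1200 × 640)/1840 = 417.4 Ω.
The fractional drop is R_th/(R_th + R_L); requiring this ≤ 0.0450 gives R_L ≥ R_th(1/0.0450 − 1) = 417.4 × 21.22 = 8.86 kΩ.

R_L(min) ≈ 8.86 kΩ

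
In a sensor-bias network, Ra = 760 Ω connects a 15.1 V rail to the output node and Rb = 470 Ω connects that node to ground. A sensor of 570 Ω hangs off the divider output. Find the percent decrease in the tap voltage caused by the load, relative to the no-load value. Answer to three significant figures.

Unloaded V = 15.1 × 470/1230 = 5.770 V.
Loaded: Rb‖R_L = 257.6 Ω, giving V = 15.1 × 257.6/1018 = 3.822 V.
Drop = (5.770 − 3.822) / 5.770 = 33.8 %.

33.8 %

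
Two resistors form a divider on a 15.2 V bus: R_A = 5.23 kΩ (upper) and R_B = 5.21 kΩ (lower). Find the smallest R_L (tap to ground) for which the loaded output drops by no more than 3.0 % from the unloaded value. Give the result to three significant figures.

R_L(min) ≈ 84.4 kΩ

Output resistance R_th = R_A‖R_B = (5.23 × 5.21)/10.44 = 2.610 kΩ.
The fractional drop is R_th/(R_th + R_L); requiring this ≤ 0.0300 gives R_L ≥ R_th(1/0.0300 − 1) = 2.610 × 32.33 = 84.4 kΩ.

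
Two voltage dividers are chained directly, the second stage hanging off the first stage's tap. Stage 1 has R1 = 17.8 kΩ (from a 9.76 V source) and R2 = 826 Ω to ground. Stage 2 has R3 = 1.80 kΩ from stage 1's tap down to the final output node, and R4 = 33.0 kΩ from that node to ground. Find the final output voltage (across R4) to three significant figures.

V_out ≈ 0.401 V

Stage 2 presents R3+R4 = 34800 Ω as a load on stage 1's tap.
Stage 1's lower leg becomes R2‖(R3+R4) = 806.8 Ω, so V_mid = 9.76 × 806.8/18610 = 0.4232 V.
Stage 2 is itself unloaded: V_out = V_mid × R4/(R3+R4) = 0.4232 × 33000/34800 = 0.401 V.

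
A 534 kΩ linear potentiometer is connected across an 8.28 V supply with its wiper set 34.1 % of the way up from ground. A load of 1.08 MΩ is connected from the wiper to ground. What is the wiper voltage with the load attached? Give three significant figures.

V ≈ 2.54 V

The wiper splits the pot into (1−α)R = 351.9 kΩ above and αR = 182.1 kΩ below.
Lower section ‖ load = 155.8 kΩ.
V_wiper = 8.28 × 155.8/(351.9 + 155.8) = 2.54 V.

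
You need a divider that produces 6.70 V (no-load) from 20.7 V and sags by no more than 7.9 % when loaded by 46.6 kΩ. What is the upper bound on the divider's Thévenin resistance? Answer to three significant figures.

R_th ≤ 4.00 kΩ

Loading drop = R_th/(R_th + R_L) ≤ 0.0790, so R_th ≤ R_L · ε/(1−ε) = 46.6 kΩ × 0.0790/0.9210 = 4.00 kΩ.
(Any R1, R2 with R2/(R1+R2) = 0.324 and R1‖R2 ≤ 4.00 kΩ will meet the spec.)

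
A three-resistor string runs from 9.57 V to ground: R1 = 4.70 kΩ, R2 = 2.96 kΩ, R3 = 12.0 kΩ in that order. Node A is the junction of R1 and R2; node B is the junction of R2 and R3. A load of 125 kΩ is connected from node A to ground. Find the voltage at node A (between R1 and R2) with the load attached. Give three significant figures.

Below node A the series string R2+R3 = 14.96 kΩ sits in parallel with the 125 kΩ load: 13.36 kΩ.
V_A = 9.57 × 13.36/(4.70 + 13.36) = 7.08 V.

V ≈ 7.08 V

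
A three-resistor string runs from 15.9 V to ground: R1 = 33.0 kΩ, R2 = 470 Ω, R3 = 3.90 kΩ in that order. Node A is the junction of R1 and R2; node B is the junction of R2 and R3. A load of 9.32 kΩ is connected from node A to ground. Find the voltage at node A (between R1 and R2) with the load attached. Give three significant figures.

V ≈ 1.31 V

Below node A the series string R2+R3 = 4370 Ω sits in parallel with the 9320 Ω load: 2975 Ω.
V_A = 15.9 × 2975/(33000 + 2975) = 1.31 V.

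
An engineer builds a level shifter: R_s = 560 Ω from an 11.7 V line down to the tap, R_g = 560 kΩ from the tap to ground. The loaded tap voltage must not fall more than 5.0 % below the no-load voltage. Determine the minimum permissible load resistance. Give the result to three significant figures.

R_L(min) ≈ 10.6 kΩ

Output resistance R_th = R_s‖R_g = (560 × 560000)/560600 = 559.4 Ω.
The fractional drop is R_th/(R_th + R_L); requiring this ≤ 0.0500 gives R_L ≥ R_th(1/0.0500 − 1) = 559.4 × 19.00 = 10.6 kΩ.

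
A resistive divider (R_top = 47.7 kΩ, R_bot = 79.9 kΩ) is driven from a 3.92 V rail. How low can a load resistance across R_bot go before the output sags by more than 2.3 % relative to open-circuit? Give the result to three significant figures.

R_L(min) ≈ 1.27 MΩ

Output resistance R_th = R_top‖R_bot = (47.7 × 79.9)/127.6 = 29.87 kΩ.
The fractional drop is R_th/(R_th + R_L); requiring this ≤ 0.0230 gives R_L ≥ R_th(1/0.0230 − 1) = 29.87 × 42.48 = 1.27 MΩ.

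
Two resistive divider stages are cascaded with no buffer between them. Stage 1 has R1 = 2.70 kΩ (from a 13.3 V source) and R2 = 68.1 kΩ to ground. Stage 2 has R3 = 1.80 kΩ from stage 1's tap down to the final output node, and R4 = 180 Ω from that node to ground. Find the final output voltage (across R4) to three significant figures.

Stage 2 presents R3+R4 = 1980 Ω as a load on stage 1's tap.
Stage 1's lower leg becomes R2‖(R3+R4) = 1924 Ω, so V_mid = 13.3 × 1924/4624 = 5.534 V.
Stage 2 is itself unloaded: V_out = V_mid × R4/(R3+R4) = 5.534 × 180/1980 = 0.503 V.

V_out ≈ 0.503 V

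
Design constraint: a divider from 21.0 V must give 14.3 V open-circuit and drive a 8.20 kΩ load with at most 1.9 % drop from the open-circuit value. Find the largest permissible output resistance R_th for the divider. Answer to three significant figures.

R_th ≤ 159 Ω

Loading drop = R_th/(R_th + R_L) ≤ 0.0190, so R_th ≤ R_L · ε/(1−ε) = 8.20 kΩ × 0.0190/0.9810 = 159 Ω.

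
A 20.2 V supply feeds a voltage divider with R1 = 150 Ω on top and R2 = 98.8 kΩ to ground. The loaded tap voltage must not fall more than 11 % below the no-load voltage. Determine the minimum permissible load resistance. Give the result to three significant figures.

R_L(min) ≈ 1.21 kΩ

Output resistance R_th = R1‖R2 = (150 × 98800)/98950 = 149.8 Ω.
The fractional drop is R_th/(R_th + R_L); requiring this ≤ 0.110 gives R_L ≥ R_th(1/0.110 − 1) = 149.8 × 8.091 = 1.21 kΩ.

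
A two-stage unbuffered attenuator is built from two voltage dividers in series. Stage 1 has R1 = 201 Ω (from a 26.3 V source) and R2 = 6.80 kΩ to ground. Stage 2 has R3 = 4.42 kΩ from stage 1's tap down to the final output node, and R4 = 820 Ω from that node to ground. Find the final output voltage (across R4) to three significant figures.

V_out ≈ 3.85 V

Stage 2 presents R3+R4 = 5240 Ω as a load on stage 1's tap.
Stage 1's lower leg becomes R2‖(R3+R4) = 2959 Ω, so V_mid = 26.3 × 2959/3160 = 24.63 V.
Stage 2 is itself unloaded: V_out = V_mid × R4/(R3+R4) = 24.63 × 820/5240 = 3.85 V.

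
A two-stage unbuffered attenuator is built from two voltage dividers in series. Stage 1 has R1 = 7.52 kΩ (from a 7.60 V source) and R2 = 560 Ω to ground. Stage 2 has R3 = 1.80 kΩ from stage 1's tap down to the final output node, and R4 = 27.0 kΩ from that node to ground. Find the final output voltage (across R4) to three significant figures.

Stage 2 presents R3+R4 = 28800 Ω as a load on stage 1's tap.
Stage 1's lower leg becomes R2‖(R3+R4) = 549.3 Ω, so V_mid = 7.60 × 549.3/8069 = 0.5174 V.
Stage 2 is itself unloaded: V_out = V_mid × R4/(R3+R4) = 0.5174 × 27000/28800 = 0.485 V.

V_out ≈ 0.485 V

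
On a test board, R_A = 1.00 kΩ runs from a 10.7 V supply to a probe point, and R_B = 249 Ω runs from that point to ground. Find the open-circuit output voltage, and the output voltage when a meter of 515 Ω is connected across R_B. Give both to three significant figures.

Unloaded: 2.13 V; loaded: 1.54 V

Open-circuit: V = 10.7 × 249/(1000 + 249) = 2.13 V.
With the load, R_B becomes R_B‖R_L = 167.8 Ω, so V = 10.7 × 167.8/1168 = 1.54 V.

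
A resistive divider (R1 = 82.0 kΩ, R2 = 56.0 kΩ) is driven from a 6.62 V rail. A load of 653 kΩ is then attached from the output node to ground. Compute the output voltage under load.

The load sits in parallel with R2: R2‖R_L = (56.0 × 653) / (56.0 + 653) = 51.58 kΩ.
V_out = 6.62 × 51.58 / (82.0 + 51.58) = 6.62 × 51.58/133.6 = 2.56 V.

V_out ≈ 2.56 V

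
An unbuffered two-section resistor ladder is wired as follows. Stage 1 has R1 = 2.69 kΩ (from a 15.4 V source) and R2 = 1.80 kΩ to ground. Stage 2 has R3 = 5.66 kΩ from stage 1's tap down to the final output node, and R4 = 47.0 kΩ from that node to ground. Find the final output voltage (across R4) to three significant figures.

V_out ≈ 5.40 V

Stage 2 presents R3+R4 = 52.66 kΩ as a load on stage 1's tap.
Stage 1's lower leg becomes R2‖(R3+R4) = 1.741 kΩ, so V_mid = 15.4 × 1.741/4.431 = 6.050 V.
Stage 2 is itself unloaded: V_out = V_mid × R4/(R3+R4) = 6.050 × 47.0/52.66 = 5.40 V.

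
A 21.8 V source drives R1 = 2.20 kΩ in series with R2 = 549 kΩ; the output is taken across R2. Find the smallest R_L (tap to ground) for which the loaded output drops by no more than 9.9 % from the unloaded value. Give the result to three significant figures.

Output resistance R_th = R1‖R2 = (2.20 × 549)/551.2 = 2.191 kΩ.
The fractional drop is R_th/(R_th + R_L); requiring this ≤ 0.0990 gives R_L ≥ R_th(1/0.0990 − 1) = 2.191 × 9.101 = 19.9 kΩ.

R_L(min) ≈ 19.9 kΩ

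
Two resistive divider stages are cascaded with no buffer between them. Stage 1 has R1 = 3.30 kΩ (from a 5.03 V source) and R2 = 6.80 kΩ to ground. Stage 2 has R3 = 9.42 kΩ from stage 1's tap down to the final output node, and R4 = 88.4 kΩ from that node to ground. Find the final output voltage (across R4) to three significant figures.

Stage 2 presents R3+R4 = 97.82 kΩ as a load on stage 1's tap.
Stage 1's lower leg becomes R2‖(R3+R4) = 6.358 kΩ, so V_mid = 5.03 × 6.358/9.658 = 3.311 V.
Stage 2 is itself unloaded: V_out = V_mid × R4/(R3+R4) = 3.311 × 88.4/97.82 = 2.99 V.

V_out ≈ 2.99 V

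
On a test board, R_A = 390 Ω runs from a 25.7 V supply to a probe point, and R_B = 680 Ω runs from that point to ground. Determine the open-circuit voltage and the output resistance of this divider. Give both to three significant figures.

V_th = 16.3 V, R_th = 248 Ω

V_th is the open-circuit tap voltage: 25.7 × 680/(390 + 680) = 16.3 V.
With the supply zeroed, R_A and R_B appear in parallel from the tap: R_th = R_A‖R_B = (390 × 680)/1070 = 248 Ω.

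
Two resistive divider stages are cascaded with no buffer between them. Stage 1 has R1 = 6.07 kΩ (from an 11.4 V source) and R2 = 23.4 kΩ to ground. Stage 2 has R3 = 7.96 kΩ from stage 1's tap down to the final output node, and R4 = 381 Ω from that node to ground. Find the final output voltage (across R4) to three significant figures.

Stage 2 presents R3+R4 = 8341 Ω as a load on stage 1's tap.
Stage 1's lower leg becomes R2‖(R3+R4) = 6149 Ω, so V_mid = 11.4 × 6149/12220 = 5.737 V.
Stage 2 is itself unloaded: V_out = V_mid × R4/(R3+R4) = 5.737 × 381/8341 = 0.262 V.

V_out ≈ 0.262 V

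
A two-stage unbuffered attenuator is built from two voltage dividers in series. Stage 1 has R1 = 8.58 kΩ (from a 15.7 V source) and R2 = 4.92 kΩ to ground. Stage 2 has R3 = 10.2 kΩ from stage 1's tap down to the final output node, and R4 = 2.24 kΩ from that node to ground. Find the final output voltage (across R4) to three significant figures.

Stage 2 presents R3+R4 = 12.44 kΩ as a load on stage 1's tap.
Stage 1's lower leg becomes R2‖(R3+R4) = 3.526 kΩ, so V_mid = 15.7 × 3.526/12.11 = 4.572 V.
Stage 2 is itself unloaded: V_out = V_mid × R4/(R3+R4) = 4.572 × 2.24/12.44 = 0.823 V.

V_out ≈ 0.823 V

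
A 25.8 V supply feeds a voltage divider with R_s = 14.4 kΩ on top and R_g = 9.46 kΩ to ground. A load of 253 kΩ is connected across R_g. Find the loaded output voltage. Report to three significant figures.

The load sits in parallel with R_g: R_g‖R_L = (9.46 × 253) / (9.46 + 253) = 9.119 kΩ.
V_out = 25.8 × 9.119 / (14.4 + 9.119) = 25.8 × 9.119/23.52 = 10.0 V.
(Unloaded it would have been 10.2 V.)

V_out ≈ 10.0 V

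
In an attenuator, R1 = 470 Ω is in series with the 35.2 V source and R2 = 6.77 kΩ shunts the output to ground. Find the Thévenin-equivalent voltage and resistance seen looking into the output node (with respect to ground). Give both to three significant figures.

V_th = 32.9 V, R_th = 439 Ω

V_th is the open-circuit tap voltage: 35.2 × 6770/(470 + 6770) = 32.9 V.
With the supply zeroed, R1 and R2 appear in parallel from the tap: R_th = R1‖R2 = (470 × 6770)/7240 = 439 Ω.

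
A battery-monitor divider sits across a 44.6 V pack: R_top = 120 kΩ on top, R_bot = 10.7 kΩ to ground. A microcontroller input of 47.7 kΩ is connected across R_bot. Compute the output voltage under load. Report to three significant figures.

V_out ≈ 3.03 V

The load sits in parallel with R_bot: R_bot‖R_L = (10.7 × 47.7) / (10.7 + 47.7) = 8.740 kΩ.
V_out = 44.6 × 8.740 / (120 + 8.740) = 44.6 × 8.740/128.7 = 3.03 V.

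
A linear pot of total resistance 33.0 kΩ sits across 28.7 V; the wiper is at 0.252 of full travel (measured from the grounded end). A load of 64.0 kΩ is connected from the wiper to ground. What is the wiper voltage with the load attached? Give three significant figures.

V ≈ 6.59 V

The wiper splits the pot into (1−α)R = 24.68 kΩ above and αR = 8.316 kΩ below.
Lower section ‖ load = 7.360 kΩ.
V_wiper = 28.7 × 7.360/(24.68 + 7.360) = 6.59 V.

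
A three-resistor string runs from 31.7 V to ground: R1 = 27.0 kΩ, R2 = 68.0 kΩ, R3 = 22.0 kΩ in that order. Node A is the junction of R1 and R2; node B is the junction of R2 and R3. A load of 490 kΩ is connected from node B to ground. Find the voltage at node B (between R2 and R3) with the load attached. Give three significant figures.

V ≈ 5.75 V

At node B, R3 is in parallel with the load: R3‖R_L = 21.05 kΩ.
Below node A the resistance is R2 + (R3‖R_L) = 89.05 kΩ, so V_A = 31.7 × 89.05/116.1 = 24.33 V.
Then V_B = V_A × (R3‖R_L)/(R2 + R3‖R_L) = 24.33 × 21.05/89.05 = 5.75 V.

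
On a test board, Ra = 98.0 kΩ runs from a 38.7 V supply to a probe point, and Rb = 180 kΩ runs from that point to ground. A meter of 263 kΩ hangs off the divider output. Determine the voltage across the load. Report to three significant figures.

The load sits in parallel with Rb: Rb‖R_L = (180 × 263) / (180 + 263) = 106.9 kΩ.
V_out = 38.7 × 106.9 / (98.0 + 106.9) = 38.7 × 106.9/204.9 = 20.2 V.

V_out ≈ 20.2 V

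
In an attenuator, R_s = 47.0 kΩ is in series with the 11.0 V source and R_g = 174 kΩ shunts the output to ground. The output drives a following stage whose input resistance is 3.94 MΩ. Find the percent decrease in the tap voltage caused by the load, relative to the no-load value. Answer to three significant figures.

The divider's output (Thévenin) resistance is R_s‖R_g = 37.00 kΩ.
Fractional drop under load = R_th/(R_th + R_L) = 37.00 / (37.00 + 3940) = 0.009305.
So the output falls by 0.930 %.

0.930 %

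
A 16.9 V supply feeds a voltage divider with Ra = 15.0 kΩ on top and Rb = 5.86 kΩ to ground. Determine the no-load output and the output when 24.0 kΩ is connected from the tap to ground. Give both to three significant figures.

Open-circuit: V = 16.9 × 5.86/(15.0 + 5.86) = 4.75 V.
With the load, Rb becomes Rb‖R_L = 4.710 kΩ, so V = 16.9 × 4.710/19.71 = 4.04 V.

Unloaded: 4.75 V; loaded: 4.04 V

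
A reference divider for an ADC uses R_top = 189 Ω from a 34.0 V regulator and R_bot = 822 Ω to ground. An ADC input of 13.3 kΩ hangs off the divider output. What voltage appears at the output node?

V_out ≈ 27.3 V

The load sits in parallel with R_bot: R_bot‖R_L = (822 × 13300) / (822 + 13300) = 774.2 Ω.
V_out = 34.0 × 774.2 / (189 + 774.2) = 34.0 × 774.2/963.2 = 27.3 V.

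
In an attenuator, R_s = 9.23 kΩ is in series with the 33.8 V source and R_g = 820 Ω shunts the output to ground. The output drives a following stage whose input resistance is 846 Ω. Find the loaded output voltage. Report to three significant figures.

V_out ≈ 1.46 V

The load sits in parallel with R_g: R_g‖R_L = (820 × 846) / (820 + 846) = 416.4 Ω.
V_out = 33.8 × 416.4 / (9230 + 416.4) = 33.8 × 416.4/9646 = 1.46 V.
(Unloaded it would have been 2.76 V.)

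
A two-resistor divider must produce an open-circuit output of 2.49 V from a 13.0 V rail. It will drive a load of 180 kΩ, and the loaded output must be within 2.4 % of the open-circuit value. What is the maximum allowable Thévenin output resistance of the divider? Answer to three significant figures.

Loading drop = R_th/(R_th + R_L) ≤ 0.0240, so R_th ≤ R_L · ε/(1−ε) = 180 kΩ × 0.0240/0.9760 = 4.43 kΩ.

R_th ≤ 4.43 kΩ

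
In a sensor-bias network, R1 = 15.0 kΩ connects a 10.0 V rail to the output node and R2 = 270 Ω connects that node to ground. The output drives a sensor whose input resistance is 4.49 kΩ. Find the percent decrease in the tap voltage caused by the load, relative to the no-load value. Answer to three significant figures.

The divider's output (Thévenin) resistance is R1‖R2 = 265.2 Ω.
Fractional drop under load = R_th/(R_th + R_L) = 265.2 / (265.2 + 4490) = 0.05578.
So the output falls by 5.58 %.

5.58 %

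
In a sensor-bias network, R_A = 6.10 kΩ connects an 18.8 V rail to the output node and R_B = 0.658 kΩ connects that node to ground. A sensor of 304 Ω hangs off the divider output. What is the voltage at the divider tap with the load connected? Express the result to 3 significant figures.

The load sits in parallel with R_B: R_B‖R_L = (658 × 304) / (658 + 304) = 207.9 Ω.
V_out = 18.8 × 207.9 / (6100 + 207.9) = 18.8 × 207.9/6308 = 0.620 V.
(Unloaded it would have been 1.83 V.)

V_out ≈ 0.620 V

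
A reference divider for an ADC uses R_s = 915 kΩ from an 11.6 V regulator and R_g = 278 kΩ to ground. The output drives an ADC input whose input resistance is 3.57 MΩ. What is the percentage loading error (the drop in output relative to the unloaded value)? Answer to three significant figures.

The divider's output (Thévenin) resistance is R_s‖R_g = 213.2 kΩ.
Fractional drop under load = R_th/(R_th + R_L) = 213.2 / (213.2 + 3570) = 0.05636.
So the output falls by 5.64 %.

5.64 %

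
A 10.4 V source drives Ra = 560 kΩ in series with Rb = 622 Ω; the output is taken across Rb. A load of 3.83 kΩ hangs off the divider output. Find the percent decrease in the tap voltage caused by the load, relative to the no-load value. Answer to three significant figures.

14.0 %

Unloaded V = 10.4 × 622/560600 = 0.011539 V.
Loaded: Rb‖R_L = 535.1 Ω, giving V = 10.4 × 535.1/560500 = 0.0099281 V.
Drop = (0.011539 − 0.0099281) / 0.011539 = 14.0 %.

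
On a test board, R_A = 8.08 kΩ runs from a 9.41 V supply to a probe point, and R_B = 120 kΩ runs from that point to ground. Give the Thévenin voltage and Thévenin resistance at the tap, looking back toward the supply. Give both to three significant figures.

V_th = 8.82 V, R_th = 7.57 kΩ

V_th is the open-circuit tap voltage: 9.41 × 120/(8.08 + 120) = 8.82 V.
With the supply zeroed, R_A and R_B appear in parallel from the tap: R_th = R_A‖R_B = (8.08 × 120)/128.1 = 7.57 kΩ.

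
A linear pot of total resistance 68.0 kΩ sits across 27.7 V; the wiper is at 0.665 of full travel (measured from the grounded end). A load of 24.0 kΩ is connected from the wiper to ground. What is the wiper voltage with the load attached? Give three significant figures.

The wiper splits the pot into (1−α)R = 22.78 kΩ above and αR = 45.22 kΩ below.
Lower section ‖ load = 15.68 kΩ.
V_wiper = 27.7 × 15.68/(22.78 + 15.68) = 11.3 V.

V ≈ 11.3 V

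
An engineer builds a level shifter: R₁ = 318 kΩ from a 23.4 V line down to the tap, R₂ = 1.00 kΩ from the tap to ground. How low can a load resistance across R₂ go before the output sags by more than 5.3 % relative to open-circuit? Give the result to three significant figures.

Output resistance R_th = R₁‖R₂ = (318000 × 1000)/319000 = 996.9 Ω.
The fractional drop is R_th/(R_th + R_L); requiring this ≤ 0.0530 gives R_L ≥ R_th(1/0.0530 − 1) = 996.9 × 17.87 = 17.8 kΩ.

R_L(min) ≈ 17.8 kΩ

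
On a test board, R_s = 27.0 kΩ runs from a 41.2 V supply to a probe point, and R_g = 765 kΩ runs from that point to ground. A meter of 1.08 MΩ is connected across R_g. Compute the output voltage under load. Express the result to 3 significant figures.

V_out ≈ 38.9 V

The load sits in parallel with R_g: R_g‖R_L = (765 × 1080) / (765 + 1080) = 447.8 kΩ.
V_out = 41.2 × 447.8 / (27.0 + 447.8) = 41.2 × 447.8/474.8 = 38.9 V.
(Unloaded it would have been 39.8 V.)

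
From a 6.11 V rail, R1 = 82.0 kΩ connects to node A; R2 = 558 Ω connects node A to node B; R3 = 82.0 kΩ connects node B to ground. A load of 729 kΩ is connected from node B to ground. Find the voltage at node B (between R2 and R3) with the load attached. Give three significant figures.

V ≈ 2.88 V

At node B, R3 is in parallel with the load: R3‖R_L = 73710 Ω.
Below node A the resistance is R2 + (R3‖R_L) = 74270 Ω, so V_A = 6.11 × 74270/156300 = 2.904 V.
Then V_B = V_A × (R3‖R_L)/(R2 + R3‖R_L) = 2.904 × 73710/74270 = 2.88 V.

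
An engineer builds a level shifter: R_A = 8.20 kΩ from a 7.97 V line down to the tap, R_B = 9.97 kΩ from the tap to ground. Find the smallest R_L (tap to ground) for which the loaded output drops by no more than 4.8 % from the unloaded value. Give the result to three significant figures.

R_L(min) ≈ 89.2 kΩ

Output resistance R_th = R_A‖R_B = (8.20 × 9.97)/18.17 = 4.499 kΩ.
The fractional drop is R_th/(R_th + R_L); requiring this ≤ 0.0480 gives R_L ≥ R_th(1/0.0480 − 1) = 4.499 × 19.83 = 89.2 kΩ.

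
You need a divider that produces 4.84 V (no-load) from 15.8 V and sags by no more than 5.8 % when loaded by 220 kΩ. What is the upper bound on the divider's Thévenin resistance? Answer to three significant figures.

R_th ≤ 13.5 kΩ

Loading drop = R_th/(R_th + R_L) ≤ 0.0580, so R_th ≤ R_L · ε/(1−ε) = 220 kΩ × 0.0580/0.9420 = 13.5 kΩ.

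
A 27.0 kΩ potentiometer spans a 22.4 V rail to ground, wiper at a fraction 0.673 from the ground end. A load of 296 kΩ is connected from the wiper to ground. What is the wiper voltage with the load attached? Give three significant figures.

The wiper splits the pot into (1−α)R = 8.829 kΩ above and αR = 18.17 kΩ below.
Lower section ‖ load = 17.12 kΩ.
V_wiper = 22.4 × 17.12/(8.829 + 17.12) = 14.8 V.

V ≈ 14.8 V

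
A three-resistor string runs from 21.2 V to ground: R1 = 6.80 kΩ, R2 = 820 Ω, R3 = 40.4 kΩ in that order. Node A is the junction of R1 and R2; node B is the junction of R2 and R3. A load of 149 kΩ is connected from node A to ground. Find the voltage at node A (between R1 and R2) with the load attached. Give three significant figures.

V ≈ 17.5 V

Below node A the series string R2+R3 = 41220 Ω sits in parallel with the 149000 Ω load: 32290 Ω.
V_A = 21.2 × 32290/(6800 + 32290) = 17.5 V.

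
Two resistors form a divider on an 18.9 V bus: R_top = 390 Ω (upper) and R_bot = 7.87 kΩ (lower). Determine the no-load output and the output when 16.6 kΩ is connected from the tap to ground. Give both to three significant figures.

Unloaded: 18.0 V; loaded: 17.6 V

Open-circuit: V = 18.9 × 7870/(390 + 7870) = 18.0 V.
With the load, R_bot becomes R_bot‖R_L = 5339 Ω, so V = 18.9 × 5339/5729 = 17.6 V.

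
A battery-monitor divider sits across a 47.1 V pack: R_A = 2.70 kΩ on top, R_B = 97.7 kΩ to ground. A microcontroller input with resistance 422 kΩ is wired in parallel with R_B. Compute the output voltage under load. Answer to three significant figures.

The load sits in parallel with R_B: R_B‖R_L = (97.7 × 422) / (97.7 + 422) = 79.33 kΩ.
V_out = 47.1 × 79.33 / (2.70 + 79.33) = 47.1 × 79.33/82.03 = 45.5 V.

V_out ≈ 45.5 V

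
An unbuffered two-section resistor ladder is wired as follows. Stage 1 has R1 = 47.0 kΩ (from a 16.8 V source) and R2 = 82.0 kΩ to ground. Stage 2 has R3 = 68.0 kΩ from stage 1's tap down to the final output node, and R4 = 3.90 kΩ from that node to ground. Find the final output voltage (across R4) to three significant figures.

V_out ≈ 0.409 V

Stage 2 presents R3+R4 = 71.90 kΩ as a load on stage 1's tap.
Stage 1's lower leg becomes R2‖(R3+R4) = 38.31 kΩ, so V_mid = 16.8 × 38.31/85.31 = 7.544 V.
Stage 2 is itself unloaded: V_out = V_mid × R4/(R3+R4) = 7.544 × 3.90/71.90 = 0.409 V.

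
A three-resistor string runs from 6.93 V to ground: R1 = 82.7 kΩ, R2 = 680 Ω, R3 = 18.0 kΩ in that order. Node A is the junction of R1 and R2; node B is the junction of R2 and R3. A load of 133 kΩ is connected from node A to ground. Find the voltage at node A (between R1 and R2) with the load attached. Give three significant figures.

Below node A the series string R2+R3 = 18680 Ω sits in parallel with the 133000 Ω load: 16380 Ω.
V_A = 6.93 × 16380/(82700 + 16380) = 1.15 V.

V ≈ 1.15 V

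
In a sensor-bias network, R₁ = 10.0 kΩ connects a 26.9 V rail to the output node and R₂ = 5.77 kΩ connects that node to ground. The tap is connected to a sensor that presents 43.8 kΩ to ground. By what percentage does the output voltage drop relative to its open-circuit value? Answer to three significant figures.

7.71 %

The divider's output (Thévenin) resistance is R₁‖R₂ = 3.659 kΩ.
Fractional drop under load = R_th/(R_th + R_L) = 3.659 / (3.659 + 43.8) = 0.07710.
So the output falls by 7.71 %.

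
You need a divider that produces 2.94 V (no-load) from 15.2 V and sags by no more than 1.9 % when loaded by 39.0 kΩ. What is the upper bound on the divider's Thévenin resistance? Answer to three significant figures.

R_th ≤ 755 Ω

Loading drop = R_th/(R_th + R_L) ≤ 0.0190, so R_th ≤ R_L · ε/(1−ε) = 39.0 kΩ × 0.0190/0.9810 = 755 Ω.
(Any R1, R2 with R2/(R1+R2) = 0.193 and R1‖R2 ≤ 755 Ω will meet the spec.)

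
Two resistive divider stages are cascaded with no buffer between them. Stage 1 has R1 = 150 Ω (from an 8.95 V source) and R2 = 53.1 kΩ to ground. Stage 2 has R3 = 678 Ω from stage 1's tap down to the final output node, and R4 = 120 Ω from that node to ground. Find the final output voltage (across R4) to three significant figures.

Stage 2 presents R3+R4 = 798.0 Ω as a load on stage 1's tap.
Stage 1's lower leg becomes R2‖(R3+R4) = 786.2 Ω, so V_mid = 8.95 × 786.2/936.2 = 7.516 V.
Stage 2 is itself unloaded: V_out = V_mid × R4/(R3+R4) = 7.516 × 120/798.0 = 1.13 V.

V_out ≈ 1.13 V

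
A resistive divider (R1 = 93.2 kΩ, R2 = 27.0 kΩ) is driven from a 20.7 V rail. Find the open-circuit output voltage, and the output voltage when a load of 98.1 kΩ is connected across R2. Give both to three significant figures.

Unloaded: 4.65 V; loaded: 3.83 V

Open-circuit: V = 20.7 × 27.0/(93.2 + 27.0) = 4.65 V.
With the load, R2 becomes R2‖R_L = 21.17 kΩ, so V = 20.7 × 21.17/114.4 = 3.83 V.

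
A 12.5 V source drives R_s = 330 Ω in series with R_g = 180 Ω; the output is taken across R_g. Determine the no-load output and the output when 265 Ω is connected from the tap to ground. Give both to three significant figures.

Unloaded: 4.41 V; loaded: 3.06 V

Open-circuit: V = 12.5 × 180/(330 + 180) = 4.41 V.
With the load, R_g becomes R_g‖R_L = 107.2 Ω, so V = 12.5 × 107.2/437.2 = 3.06 V.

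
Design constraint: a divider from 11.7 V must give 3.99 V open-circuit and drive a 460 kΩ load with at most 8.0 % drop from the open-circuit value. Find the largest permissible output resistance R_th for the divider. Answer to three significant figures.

R_th ≤ 40.0 kΩ

Loading drop = R_th/(R_th + R_L) ≤ 0.0800, so R_th ≤ R_L · ε/(1−ε) = 460 kΩ × 0.0800/0.9200 = 40.0 kΩ.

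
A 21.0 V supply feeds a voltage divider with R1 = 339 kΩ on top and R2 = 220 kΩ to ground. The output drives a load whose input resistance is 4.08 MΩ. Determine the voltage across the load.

The load sits in parallel with R2: R2‖R_L = (220 × 4080) / (220 + 4080) = 208.7 kΩ.
V_out = 21.0 × 208.7 / (339 + 208.7) = 21.0 × 208.7/547.7 = 8.00 V.

V_out ≈ 8.00 V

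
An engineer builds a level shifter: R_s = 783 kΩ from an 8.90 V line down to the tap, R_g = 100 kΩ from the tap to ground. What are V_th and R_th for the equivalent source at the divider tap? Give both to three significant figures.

V_th = 1.01 V, R_th = 88.7 kΩ

V_th is the open-circuit tap voltage: 8.90 × 100/(783 + 100) = 1.01 V.
With the supply zeroed, R_s and R_g appear in parallel from the tap: R_th = R_s‖R_g = (783 × 100)/883.0 = 88.7 kΩ.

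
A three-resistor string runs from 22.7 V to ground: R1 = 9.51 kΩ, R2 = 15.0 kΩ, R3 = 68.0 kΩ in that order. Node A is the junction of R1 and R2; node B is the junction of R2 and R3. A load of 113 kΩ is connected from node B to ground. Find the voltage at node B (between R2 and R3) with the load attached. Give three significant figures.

At node B, R3 is in parallel with the load: R3‖R_L = 42.45 kΩ.
Below node A the resistance is R2 + (R3‖R_L) = 57.45 kΩ, so V_A = 22.7 × 57.45/66.96 = 19.48 V.
Then V_B = V_A × (R3‖R_L)/(R2 + R3‖R_L) = 19.48 × 42.45/57.45 = 14.4 V.

V ≈ 14.4 V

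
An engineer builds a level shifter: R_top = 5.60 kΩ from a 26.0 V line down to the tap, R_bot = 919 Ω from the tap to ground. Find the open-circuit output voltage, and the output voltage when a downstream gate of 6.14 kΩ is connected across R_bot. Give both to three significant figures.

Unloaded: 3.67 V; loaded: 3.25 V

Open-circuit: V = 26.0 × 919/(5600 + 919) = 3.67 V.
With the load, R_bot becomes R_bot‖R_L = 799.4 Ω, so V = 26.0 × 799.4/6399 = 3.25 V.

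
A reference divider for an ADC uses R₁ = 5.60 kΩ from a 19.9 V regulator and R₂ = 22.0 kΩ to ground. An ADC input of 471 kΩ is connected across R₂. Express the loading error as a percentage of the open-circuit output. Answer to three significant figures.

0.939 %

The divider's output (Thévenin) resistance is R₁‖R₂ = 4.464 kΩ.
Fractional drop under load = R_th/(R_th + R_L) = 4.464 / (4.464 + 471) = 0.009388.
So the output falls by 0.939 %.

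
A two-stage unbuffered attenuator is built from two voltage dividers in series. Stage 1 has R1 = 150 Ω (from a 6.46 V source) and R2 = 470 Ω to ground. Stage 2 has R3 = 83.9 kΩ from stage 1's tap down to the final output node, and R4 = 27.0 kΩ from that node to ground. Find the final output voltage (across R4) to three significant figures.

Stage 2 presents R3+R4 = 110900 Ω as a load on stage 1's tap.
Stage 1's lower leg becomes R2‖(R3+R4) = 468.0 Ω, so V_mid = 6.46 × 468.0/618.0 = 4.892 V.
Stage 2 is itself unloaded: V_out = V_mid × R4/(R3+R4) = 4.892 × 27000/110900 = 1.19 V.

V_out ≈ 1.19 V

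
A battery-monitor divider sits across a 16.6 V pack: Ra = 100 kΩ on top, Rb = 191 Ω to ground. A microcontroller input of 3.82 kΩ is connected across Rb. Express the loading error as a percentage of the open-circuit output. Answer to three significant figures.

The divider's output (Thévenin) resistance is Ra‖Rb = 190.6 Ω.
Fractional drop under load = R_th/(R_th + R_L) = 190.6 / (190.6 + 3820) = 0.04753.
So the output falls by 4.75 %.

4.75 %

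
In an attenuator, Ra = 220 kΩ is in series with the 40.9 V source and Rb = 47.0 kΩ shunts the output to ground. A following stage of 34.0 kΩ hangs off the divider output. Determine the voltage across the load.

The load sits in parallel with Rb: Rb‖R_L = (47.0 × 34.0) / (47.0 + 34.0) = 19.73 kΩ.
V_out = 40.9 × 19.73 / (220 + 19.73) = 40.9 × 19.73/239.7 = 3.37 V.
(Unloaded it would have been 7.20 V.)

V_out ≈ 3.37 V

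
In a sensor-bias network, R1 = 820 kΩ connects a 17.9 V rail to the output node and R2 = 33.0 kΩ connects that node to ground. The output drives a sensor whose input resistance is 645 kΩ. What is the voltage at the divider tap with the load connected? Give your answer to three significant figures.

V_out ≈ 0.660 V

The load sits in parallel with R2: R2‖R_L = (33.0 × 645) / (33.0 + 645) = 31.39 kΩ.
V_out = 17.9 × 31.39 / (820 + 31.39) = 17.9 × 31.39/851.4 = 0.660 V.
(Unloaded it would have been 0.692 V.)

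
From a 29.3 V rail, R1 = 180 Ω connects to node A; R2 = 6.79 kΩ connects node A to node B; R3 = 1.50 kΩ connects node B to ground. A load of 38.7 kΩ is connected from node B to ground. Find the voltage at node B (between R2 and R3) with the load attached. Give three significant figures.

At node B, R3 is in parallel with the load: R3‖R_L = 1444 Ω.
Below node A the resistance is R2 + (R3‖R_L) = 8234 Ω, so V_A = 29.3 × 8234/8414 = 28.67 V.
Then V_B = V_A × (R3‖R_L)/(R2 + R3‖R_L) = 28.67 × 1444/8234 = 5.03 V.

V ≈ 5.03 V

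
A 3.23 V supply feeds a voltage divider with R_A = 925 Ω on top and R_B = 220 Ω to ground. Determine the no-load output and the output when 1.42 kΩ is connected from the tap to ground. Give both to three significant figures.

Open-circuit: V = 3.23 × 220/(925 + 220) = 0.621 V.
With the load, R_B becomes R_B‖R_L = 190.5 Ω, so V = 3.23 × 190.5/1115 = 0.552 V.

Unloaded: 0.621 V; loaded: 0.552 V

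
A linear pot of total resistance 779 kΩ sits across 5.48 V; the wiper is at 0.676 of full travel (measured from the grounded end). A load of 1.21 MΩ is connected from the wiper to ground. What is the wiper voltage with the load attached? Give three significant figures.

The wiper splits the pot into (1−α)R = 252.4 kΩ above and αR = 526.6 kΩ below.
Lower section ‖ load = 366.9 kΩ.
V_wiper = 5.48 × 366.9/(252.4 + 366.9) = 3.25 V.

V ≈ 3.25 V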